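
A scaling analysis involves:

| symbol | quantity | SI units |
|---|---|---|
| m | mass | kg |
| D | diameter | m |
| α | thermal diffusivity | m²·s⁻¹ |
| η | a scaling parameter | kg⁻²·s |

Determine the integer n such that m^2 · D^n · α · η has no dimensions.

-2

Balance the L exponent: (1)·n from D, plus 2·(0) + (2) + (0) = 2 from the rest, must sum to zero.
n + 2 = 0, so n = -2.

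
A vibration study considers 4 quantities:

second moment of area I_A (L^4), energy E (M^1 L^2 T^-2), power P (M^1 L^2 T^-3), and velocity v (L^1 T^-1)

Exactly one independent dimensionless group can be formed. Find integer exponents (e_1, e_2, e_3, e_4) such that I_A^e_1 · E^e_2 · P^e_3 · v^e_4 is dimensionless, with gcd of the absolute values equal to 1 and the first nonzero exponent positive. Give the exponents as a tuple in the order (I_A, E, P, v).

M: e_1·(0) + e_2·(1) + e_3·(1) + e_4·(0) = 0
L: e_1·(4) + e_2·(2) + e_3·(2) + e_4·(1) = 0
T: e_1·(0) + e_2·(-2) + e_3·(-3) + e_4·(-1) = 0
Solving this homogeneous linear system for the smallest-integer solution (first nonzero entry positive) gives (1, -4, 4, -4).

(1, -4, 4, -4)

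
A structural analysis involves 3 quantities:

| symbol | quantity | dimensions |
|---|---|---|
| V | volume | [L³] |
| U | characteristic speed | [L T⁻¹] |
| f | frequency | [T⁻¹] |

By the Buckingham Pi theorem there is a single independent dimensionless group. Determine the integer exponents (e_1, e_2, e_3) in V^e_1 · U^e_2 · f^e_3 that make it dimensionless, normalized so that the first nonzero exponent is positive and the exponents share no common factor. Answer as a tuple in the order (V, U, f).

(1, -3, 3)

L: e_1·(3) + e_2·(1) + e_3·(0) = 0
T: e_1·(0) + e_2·(-1) + e_3·(-1) = 0
Solving this homogeneous linear system for the smallest-integer solution (first nonzero entry positive) gives (1, -3, 3).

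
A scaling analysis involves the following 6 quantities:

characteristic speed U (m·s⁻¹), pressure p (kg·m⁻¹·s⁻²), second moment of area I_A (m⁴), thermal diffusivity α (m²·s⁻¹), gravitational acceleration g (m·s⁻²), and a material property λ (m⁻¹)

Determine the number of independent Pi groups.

There are 6 variables and 3 base dimensions (M, L, T).
The dimension matrix has rank 3.
Independent dimensionless groups: 6 − 3 = 3.

3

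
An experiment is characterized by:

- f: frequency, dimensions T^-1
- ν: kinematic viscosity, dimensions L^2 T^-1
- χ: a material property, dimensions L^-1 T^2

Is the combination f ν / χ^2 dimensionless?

Sum the exponent of each base dimension across the product:
  L: [f]_L + [ν]_L − 2·[χ]_L = (0) + (2) − 2·(-1) = 4
  T: [f]_T + [ν]_T − 2·[χ]_T = (-1) + (-1) − 2·(2) = -6
Net dimensions [L⁴ T⁻⁶] ≠ [1] — not dimensionless.

no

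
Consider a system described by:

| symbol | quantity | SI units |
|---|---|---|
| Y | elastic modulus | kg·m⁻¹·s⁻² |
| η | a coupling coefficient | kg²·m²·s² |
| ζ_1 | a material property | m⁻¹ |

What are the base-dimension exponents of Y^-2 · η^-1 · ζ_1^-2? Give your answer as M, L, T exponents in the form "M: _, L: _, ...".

M: -4, L: 2, T: 2

Collect each base-dimension exponent across the product:
  M: −2·(1) − (2) − 2·(0) = -4
  L: −2·(-1) − (2) − 2·(-1) = 2
  T: −2·(-2) − (2) − 2·(0) = 2
So the dimensions are [M⁻⁴ L² T²].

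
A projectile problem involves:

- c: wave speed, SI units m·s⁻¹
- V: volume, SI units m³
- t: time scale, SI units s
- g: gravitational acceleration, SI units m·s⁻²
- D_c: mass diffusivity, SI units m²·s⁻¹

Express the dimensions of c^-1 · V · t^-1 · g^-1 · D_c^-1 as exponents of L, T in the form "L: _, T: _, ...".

L: -1, T: 3

Collect each base-dimension exponent across the product:
  L: −(1) + (3) − (0) − (1) − (2) = -1
  T: −(-1) + (0) − (1) − (-2) − (-1) = 3
So the dimensions are [L⁻¹ T³].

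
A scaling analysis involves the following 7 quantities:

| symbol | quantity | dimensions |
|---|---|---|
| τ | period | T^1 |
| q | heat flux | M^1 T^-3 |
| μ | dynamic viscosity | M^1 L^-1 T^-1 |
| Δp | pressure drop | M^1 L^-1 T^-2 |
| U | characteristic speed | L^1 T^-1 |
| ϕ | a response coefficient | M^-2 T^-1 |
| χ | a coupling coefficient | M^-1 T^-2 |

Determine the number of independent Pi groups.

There are 7 variables and 3 base dimensions (M, L, T).
The dimension matrix has rank 3.
Independent dimensionless groups: 7 − 3 = 4.

4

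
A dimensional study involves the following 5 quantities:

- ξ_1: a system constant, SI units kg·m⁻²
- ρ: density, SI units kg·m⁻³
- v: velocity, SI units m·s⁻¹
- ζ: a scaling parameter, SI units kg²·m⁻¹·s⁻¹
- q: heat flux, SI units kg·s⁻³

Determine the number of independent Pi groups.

2

There are 5 variables and 3 base dimensions (M, L, T).
The dimension matrix has rank 3.
Independent dimensionless groups: 5 − 3 = 2.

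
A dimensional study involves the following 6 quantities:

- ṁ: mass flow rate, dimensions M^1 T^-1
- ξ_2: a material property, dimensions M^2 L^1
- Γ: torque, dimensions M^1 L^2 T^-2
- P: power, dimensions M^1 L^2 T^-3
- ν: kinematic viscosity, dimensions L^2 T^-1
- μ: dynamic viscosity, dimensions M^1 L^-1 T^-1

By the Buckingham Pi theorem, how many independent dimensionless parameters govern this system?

There are 6 variables and 3 base dimensions (M, L, T).
The dimension matrix has rank 3.
Independent dimensionless groups: 6 − 3 = 3.

3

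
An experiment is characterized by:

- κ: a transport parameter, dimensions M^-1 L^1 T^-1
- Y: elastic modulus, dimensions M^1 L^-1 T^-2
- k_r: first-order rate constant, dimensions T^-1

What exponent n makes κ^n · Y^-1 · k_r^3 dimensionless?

Balance the M exponent: (-1)·n from κ, plus −(1) + 3·(0) = -1 from the rest, must sum to zero.
−n − 1 = 0, so n = -1.

-1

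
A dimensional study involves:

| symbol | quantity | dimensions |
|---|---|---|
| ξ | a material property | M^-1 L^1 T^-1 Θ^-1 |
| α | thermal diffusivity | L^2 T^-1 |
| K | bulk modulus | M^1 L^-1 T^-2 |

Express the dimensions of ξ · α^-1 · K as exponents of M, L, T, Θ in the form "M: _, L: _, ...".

Collect each base-dimension exponent across the product:
  M: (-1) − (0) + (1) = 0
  L: (1) − (2) + (-1) = -2
  T: (-1) − (-1) + (-2) = -2
  Θ: (-1) − (0) + (0) = -1
So the dimensions are [L⁻² T⁻² Θ⁻¹].

M: 0, L: -2, T: -2, Θ: -1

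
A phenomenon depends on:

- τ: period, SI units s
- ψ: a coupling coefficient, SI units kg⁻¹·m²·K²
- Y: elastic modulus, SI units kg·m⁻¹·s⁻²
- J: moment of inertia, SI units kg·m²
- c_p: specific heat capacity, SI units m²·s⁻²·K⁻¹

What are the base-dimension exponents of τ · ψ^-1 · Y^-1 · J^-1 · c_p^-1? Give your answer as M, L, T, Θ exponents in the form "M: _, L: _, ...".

Collect each base-dimension exponent across the product:
  M: (0) − (-1) − (1) − (1) − (0) = -1
  L: (0) − (2) − (-1) − (2) − (2) = -5
  T: (1) − (0) − (-2) − (0) − (-2) = 5
  Θ: (0) − (2) − (0) − (0) − (-1) = -1
So the dimensions are [M⁻¹ L⁻⁵ T⁵ Θ⁻¹].

M: -1, L: -5, T: 5, Θ: -1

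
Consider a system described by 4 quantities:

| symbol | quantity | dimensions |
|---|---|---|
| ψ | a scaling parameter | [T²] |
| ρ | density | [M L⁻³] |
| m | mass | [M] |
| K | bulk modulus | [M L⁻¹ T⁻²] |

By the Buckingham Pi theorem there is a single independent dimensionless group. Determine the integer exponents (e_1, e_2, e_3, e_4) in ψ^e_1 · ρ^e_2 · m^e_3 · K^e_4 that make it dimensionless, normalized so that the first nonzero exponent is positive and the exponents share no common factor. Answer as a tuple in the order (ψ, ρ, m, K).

(3, -1, -2, 3)

M: e_1·(0) + e_2·(1) + e_3·(1) + e_4·(1) = 0
L: e_1·(0) + e_2·(-3) + e_3·(0) + e_4·(-1) = 0
T: e_1·(2) + e_2·(0) + e_3·(0) + e_4·(-2) = 0
Solving this homogeneous linear system for the smallest-integer solution (first nonzero entry positive) gives (3, -1, -2, 3).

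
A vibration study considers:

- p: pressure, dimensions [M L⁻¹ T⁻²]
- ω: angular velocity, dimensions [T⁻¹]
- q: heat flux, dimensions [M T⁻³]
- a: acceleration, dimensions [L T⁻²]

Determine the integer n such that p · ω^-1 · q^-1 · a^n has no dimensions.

1

Balance the L exponent: (1)·n from a, plus (-1) − (0) − (0) = -1 from the rest, must sum to zero.
n − 1 = 0, so n = 1.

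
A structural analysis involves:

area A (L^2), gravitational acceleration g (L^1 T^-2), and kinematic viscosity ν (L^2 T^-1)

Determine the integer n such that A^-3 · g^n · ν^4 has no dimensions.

Balance the L exponent: (1)·n from g, plus −3·(2) + 4·(2) = 2 from the rest, must sum to zero.
n + 2 = 0, so n = -2.

-2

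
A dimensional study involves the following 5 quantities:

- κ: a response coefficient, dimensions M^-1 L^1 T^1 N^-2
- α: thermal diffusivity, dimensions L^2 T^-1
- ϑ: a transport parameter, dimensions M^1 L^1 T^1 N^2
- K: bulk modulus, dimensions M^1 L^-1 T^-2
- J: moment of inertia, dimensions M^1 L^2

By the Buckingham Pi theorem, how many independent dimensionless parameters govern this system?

There are 5 variables and 4 base dimensions (M, L, T, N).
The dimension matrix has rank 4.
Independent dimensionless groups: 5 − 4 = 1.

1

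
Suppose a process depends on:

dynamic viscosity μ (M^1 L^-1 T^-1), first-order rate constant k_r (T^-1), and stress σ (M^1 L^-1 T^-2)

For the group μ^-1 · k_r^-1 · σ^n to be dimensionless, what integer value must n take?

Balance the M exponent: (1)·n from σ, plus −(1) − (0) = -1 from the rest, must sum to zero.
n − 1 = 0, so n = 1.

1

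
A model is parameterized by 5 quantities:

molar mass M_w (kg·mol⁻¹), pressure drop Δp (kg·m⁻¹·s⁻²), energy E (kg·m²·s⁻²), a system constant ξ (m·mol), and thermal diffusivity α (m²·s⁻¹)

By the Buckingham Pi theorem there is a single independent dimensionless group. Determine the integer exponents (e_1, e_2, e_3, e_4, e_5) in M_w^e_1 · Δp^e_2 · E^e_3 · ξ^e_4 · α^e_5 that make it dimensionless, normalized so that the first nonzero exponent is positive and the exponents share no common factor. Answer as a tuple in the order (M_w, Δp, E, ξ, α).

M: e_1·(1) + e_2·(1) + e_3·(1) + e_4·(0) + e_5·(0) = 0
L: e_1·(0) + e_2·(-1) + e_3·(2) + e_4·(1) + e_5·(2) = 0
T: e_1·(0) + e_2·(-2) + e_3·(-2) + e_4·(0) + e_5·(-1) = 0
N: e_1·(-1) + e_2·(0) + e_3·(0) + e_4·(1) + e_5·(0) = 0
Solving this homogeneous linear system for the smallest-integer solution (first nonzero entry positive) gives (1, 1, -2, 1, 2).

(1, 1, -2, 1, 2)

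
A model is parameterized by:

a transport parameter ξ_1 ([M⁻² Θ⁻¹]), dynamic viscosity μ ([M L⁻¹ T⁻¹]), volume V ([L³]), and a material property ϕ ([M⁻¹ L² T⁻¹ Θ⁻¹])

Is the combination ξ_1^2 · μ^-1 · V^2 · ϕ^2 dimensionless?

Sum the exponent of each base dimension across the product:
  M: 2·[ξ_1]_M − [μ]_M + 2·[V]_M + 2·[ϕ]_M = 2·(-2) − (1) + 2·(0) + 2·(-1) = -7
  L: 2·[ξ_1]_L − [μ]_L + 2·[V]_L + 2·[ϕ]_L = 2·(0) − (-1) + 2·(3) + 2·(2) = 11
  T: 2·[ξ_1]_T − [μ]_T + 2·[V]_T + 2·[ϕ]_T = 2·(0) − (-1) + 2·(0) + 2·(-1) = -1
  Θ: 2·[ξ_1]_Θ − [μ]_Θ + 2·[V]_Θ + 2·[ϕ]_Θ = 2·(-1) − (0) + 2·(0) + 2·(-1) = -4
Net dimensions [M⁻⁷ L¹¹ T⁻¹ Θ⁻⁴] ≠ [1] — not dimensionless.

no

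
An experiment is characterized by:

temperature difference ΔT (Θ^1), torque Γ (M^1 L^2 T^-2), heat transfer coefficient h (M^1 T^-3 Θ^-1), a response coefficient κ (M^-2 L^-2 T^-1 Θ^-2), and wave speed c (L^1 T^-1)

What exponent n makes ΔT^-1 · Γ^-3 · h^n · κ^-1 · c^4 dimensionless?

Balance the M exponent: (1)·n from h, plus −(0) − 3·(1) − (-2) + 4·(0) = -1 from the rest, must sum to zero.
n − 1 = 0, so n = 1.

1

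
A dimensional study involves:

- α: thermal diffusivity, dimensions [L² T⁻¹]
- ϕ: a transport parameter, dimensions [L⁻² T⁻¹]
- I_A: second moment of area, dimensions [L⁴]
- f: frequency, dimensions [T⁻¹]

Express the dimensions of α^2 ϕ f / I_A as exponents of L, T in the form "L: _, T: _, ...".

Collect each base-dimension exponent across the product:
  L: 2·(2) + (-2) − (4) + (0) = -2
  T: 2·(-1) + (-1) − (0) + (-1) = -4
So the dimensions are [L⁻² T⁻⁴].

L: -2, T: -4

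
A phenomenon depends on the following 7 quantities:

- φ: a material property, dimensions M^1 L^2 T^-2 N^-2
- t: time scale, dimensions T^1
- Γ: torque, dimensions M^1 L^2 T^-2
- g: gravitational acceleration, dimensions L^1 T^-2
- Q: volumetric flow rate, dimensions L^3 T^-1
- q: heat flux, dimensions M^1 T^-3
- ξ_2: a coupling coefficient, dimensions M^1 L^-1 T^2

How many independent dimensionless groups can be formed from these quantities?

3

There are 7 variables and 4 base dimensions (M, L, T, N).
The dimension matrix has rank 4.
Independent dimensionless groups: 7 − 4 = 3.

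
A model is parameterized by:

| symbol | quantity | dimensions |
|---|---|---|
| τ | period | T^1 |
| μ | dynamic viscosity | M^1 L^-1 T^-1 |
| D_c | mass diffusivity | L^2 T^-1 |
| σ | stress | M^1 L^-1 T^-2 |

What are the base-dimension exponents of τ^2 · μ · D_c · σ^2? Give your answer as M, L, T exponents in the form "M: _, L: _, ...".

M: 3, L: -1, T: -4

Collect each base-dimension exponent across the product:
  M: 2·(0) + (1) + (0) + 2·(1) = 3
  L: 2·(0) + (-1) + (2) + 2·(-1) = -1
  T: 2·(1) + (-1) + (-1) + 2·(-2) = -4
So the dimensions are [M³ L⁻¹ T⁻⁴].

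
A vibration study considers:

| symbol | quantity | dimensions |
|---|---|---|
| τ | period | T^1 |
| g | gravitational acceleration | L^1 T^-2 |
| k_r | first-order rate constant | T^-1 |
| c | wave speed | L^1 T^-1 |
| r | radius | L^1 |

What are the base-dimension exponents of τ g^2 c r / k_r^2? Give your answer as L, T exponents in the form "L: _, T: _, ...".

Collect each base-dimension exponent across the product:
  L: (0) + 2·(1) − 2·(0) + (1) + (1) = 4
  T: (1) + 2·(-2) − 2·(-1) + (-1) + (0) = -2
So the dimensions are [L⁴ T⁻²].

L: 4, T: -2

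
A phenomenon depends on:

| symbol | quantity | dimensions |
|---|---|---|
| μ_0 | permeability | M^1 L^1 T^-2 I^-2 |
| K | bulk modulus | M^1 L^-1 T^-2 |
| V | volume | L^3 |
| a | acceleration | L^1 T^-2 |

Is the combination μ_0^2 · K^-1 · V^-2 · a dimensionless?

no

Sum the exponent of each base dimension across the product:
  M: 2·[μ_0]_M − [K]_M − 2·[V]_M + [a]_M = 2·(1) − (1) − 2·(0) + (0) = 1
  L: 2·[μ_0]_L − [K]_L − 2·[V]_L + [a]_L = 2·(1) − (-1) − 2·(3) + (1) = -2
  T: 2·[μ_0]_T − [K]_T − 2·[V]_T + [a]_T = 2·(-2) − (-2) − 2·(0) + (-2) = -4
  I: 2·[μ_0]_I − [K]_I − 2·[V]_I + [a]_I = 2·(-2) − (0) − 2·(0) + (0) = -4
Net dimensions [M L⁻² T⁻⁴ I⁻⁴] ≠ [1] — not dimensionless.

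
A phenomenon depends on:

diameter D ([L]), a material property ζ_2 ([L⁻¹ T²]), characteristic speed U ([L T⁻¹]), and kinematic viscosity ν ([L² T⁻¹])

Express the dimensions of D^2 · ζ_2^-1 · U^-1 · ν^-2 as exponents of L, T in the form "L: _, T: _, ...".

Collect each base-dimension exponent across the product:
  L: 2·(1) − (-1) − (1) − 2·(2) = -2
  T: 2·(0) − (2) − (-1) − 2·(-1) = 1
So the dimensions are [L⁻² T].

L: -2, T: 1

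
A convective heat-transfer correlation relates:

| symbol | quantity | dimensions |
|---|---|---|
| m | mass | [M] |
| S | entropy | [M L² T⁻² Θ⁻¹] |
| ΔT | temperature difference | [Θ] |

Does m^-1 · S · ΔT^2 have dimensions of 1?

no

Sum the exponent of each base dimension across the product:
  M: −[m]_M + [S]_M + 2·[ΔT]_M = −(1) + (1) + 2·(0) = 0
  L: −[m]_L + [S]_L + 2·[ΔT]_L = −(0) + (2) + 2·(0) = 2
  T: −[m]_T + [S]_T + 2·[ΔT]_T = −(0) + (-2) + 2·(0) = -2
  Θ: −[m]_Θ + [S]_Θ + 2·[ΔT]_Θ = −(0) + (-1) + 2·(1) = 1
Net dimensions [L² T⁻² Θ] ≠ [1] — not dimensionless.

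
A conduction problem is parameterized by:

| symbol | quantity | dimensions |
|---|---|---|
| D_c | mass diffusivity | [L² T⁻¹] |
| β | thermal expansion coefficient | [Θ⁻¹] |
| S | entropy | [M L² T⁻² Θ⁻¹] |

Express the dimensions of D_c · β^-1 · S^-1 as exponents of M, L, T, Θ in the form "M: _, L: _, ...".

Collect each base-dimension exponent across the product:
  M: (0) − (0) − (1) = -1
  L: (2) − (0) − (2) = 0
  T: (-1) − (0) − (-2) = 1
  Θ: (0) − (-1) − (-1) = 2
So the dimensions are [M⁻¹ T Θ²].

M: -1, L: 0, T: 1, Θ: 2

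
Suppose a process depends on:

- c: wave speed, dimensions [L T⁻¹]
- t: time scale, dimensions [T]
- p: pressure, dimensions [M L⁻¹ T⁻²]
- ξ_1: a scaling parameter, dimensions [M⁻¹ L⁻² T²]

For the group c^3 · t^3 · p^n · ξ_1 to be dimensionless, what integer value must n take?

Balance the M exponent: (1)·n from p, plus 3·(0) + 3·(0) + (-1) = -1 from the rest, must sum to zero.
n − 1 = 0, so n = 1.

1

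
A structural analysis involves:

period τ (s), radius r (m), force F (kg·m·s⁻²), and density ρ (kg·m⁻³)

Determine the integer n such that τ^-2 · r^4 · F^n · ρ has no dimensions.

-1

Balance the M exponent: (1)·n from F, plus −2·(0) + 4·(0) + (1) = 1 from the rest, must sum to zero.
n + 1 = 0, so n = -1.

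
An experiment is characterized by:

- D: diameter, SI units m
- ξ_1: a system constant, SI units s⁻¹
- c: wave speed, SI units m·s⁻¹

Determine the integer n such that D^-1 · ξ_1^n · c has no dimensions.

-1

Balance the T exponent: (-1)·n from ξ_1, plus −(0) + (-1) = -1 from the rest, must sum to zero.
−n − 1 = 0, so n = -1.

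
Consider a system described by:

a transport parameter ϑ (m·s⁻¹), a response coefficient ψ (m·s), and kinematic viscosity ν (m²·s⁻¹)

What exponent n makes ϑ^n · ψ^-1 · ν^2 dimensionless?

-3

Balance the L exponent: (1)·n from ϑ, plus −(1) + 2·(2) = 3 from the rest, must sum to zero.
n + 3 = 0, so n = -3.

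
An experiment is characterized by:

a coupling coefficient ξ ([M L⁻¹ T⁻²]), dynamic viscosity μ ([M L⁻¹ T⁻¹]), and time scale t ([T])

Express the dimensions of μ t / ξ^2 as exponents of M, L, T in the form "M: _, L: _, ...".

Collect each base-dimension exponent across the product:
  M: −2·(1) + (1) + (0) = -1
  L: −2·(-1) + (-1) + (0) = 1
  T: −2·(-2) + (-1) + (1) = 4
So the dimensions are [M⁻¹ L T⁴].

M: -1, L: 1, T: 4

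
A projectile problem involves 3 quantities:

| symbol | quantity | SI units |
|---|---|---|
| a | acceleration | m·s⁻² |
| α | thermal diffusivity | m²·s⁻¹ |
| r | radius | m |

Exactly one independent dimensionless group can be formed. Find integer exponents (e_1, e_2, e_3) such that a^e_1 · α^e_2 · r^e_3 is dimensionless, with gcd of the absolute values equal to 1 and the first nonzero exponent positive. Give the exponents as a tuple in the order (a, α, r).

(1, -2, 3)

L: e_1·(1) + e_2·(2) + e_3·(1) = 0
T: e_1·(-2) + e_2·(-1) + e_3·(0) = 0
Solving this homogeneous linear system for the smallest-integer solution (first nonzero entry positive) gives (1, -2, 3).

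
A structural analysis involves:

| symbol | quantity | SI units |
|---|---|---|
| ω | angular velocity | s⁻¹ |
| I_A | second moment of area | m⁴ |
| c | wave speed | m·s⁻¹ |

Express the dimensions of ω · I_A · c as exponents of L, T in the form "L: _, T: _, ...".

L: 5, T: -2

Collect each base-dimension exponent across the product:
  L: (0) + (4) + (1) = 5
  T: (-1) + (0) + (-1) = -2
So the dimensions are [L⁵ T⁻²].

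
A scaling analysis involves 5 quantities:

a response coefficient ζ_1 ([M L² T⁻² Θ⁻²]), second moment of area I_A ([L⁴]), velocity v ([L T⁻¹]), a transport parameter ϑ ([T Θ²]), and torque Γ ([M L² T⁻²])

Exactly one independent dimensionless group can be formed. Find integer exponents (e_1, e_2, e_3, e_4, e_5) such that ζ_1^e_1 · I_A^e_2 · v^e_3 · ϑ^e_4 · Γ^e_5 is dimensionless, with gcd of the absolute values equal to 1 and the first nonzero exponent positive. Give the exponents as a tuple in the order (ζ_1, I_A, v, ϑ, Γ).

(4, -1, 4, 4, -4)

M: e_1·(1) + e_2·(0) + e_3·(0) + e_4·(0) + e_5·(1) = 0
L: e_1·(2) + e_2·(4) + e_3·(1) + e_4·(0) + e_5·(2) = 0
T: e_1·(-2) + e_2·(0) + e_3·(-1) + e_4·(1) + e_5·(-2) = 0
Θ: e_1·(-2) + e_2·(0) + e_3·(0) + e_4·(2) + e_5·(0) = 0
Solving this homogeneous linear system for the smallest-integer solution (first nonzero entry positive) gives (4, -1, 4, 4, -4).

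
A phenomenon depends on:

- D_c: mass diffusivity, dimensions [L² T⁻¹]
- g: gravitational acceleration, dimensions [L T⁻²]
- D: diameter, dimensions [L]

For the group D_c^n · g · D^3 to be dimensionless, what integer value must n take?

-2

Balance the L exponent: (2)·n from D_c, plus (1) + 3·(1) = 4 from the rest, must sum to zero.
2n + 4 = 0, so n = -2.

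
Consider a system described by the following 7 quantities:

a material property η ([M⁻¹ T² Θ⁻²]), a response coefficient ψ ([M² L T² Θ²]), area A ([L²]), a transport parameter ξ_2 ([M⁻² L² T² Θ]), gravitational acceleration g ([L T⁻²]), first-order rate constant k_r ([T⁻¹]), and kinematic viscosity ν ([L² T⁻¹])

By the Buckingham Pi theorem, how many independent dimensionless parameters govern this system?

3

There are 7 variables and 4 base dimensions (M, L, T, Θ).
The dimension matrix has rank 4.
Independent dimensionless groups: 7 − 4 = 3.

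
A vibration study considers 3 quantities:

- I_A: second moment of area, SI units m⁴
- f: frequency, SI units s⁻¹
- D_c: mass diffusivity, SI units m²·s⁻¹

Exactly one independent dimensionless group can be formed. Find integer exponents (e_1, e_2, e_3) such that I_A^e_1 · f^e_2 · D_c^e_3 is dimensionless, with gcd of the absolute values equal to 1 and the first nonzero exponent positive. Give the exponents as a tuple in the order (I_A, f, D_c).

(1, 2, -2)

L: e_1·(4) + e_2·(0) + e_3·(2) = 0
T: e_1·(0) + e_2·(-1) + e_3·(-1) = 0
Solving this homogeneous linear system for the smallest-integer solution (first nonzero entry positive) gives (1, 2, -2).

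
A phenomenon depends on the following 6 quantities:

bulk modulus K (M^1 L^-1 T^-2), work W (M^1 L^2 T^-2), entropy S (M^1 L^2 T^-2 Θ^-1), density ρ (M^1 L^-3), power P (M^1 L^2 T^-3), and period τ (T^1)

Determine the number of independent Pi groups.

2

There are 6 variables and 4 base dimensions (M, L, T, Θ).
The dimension matrix has rank 4.
Independent dimensionless groups: 6 − 4 = 2.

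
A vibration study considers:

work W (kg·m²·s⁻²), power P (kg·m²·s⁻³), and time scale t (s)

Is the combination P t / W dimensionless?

yes

Sum the exponent of each base dimension across the product:
  M: −[W]_M + [P]_M + [t]_M = −(1) + (1) + (0) = 0
  L: −[W]_L + [P]_L + [t]_L = −(2) + (2) + (0) = 0
  T: −[W]_T + [P]_T + [t]_T = −(-2) + (-3) + (1) = 0
All base exponents vanish — dimensionless.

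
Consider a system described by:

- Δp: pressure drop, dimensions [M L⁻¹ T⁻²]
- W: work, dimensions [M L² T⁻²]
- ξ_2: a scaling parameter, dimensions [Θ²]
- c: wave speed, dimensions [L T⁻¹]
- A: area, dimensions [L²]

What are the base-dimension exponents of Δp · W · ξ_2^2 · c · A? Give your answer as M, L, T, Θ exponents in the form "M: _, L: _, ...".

M: 2, L: 4, T: -5, Θ: 4

Collect each base-dimension exponent across the product:
  M: (1) + (1) + 2·(0) + (0) + (0) = 2
  L: (-1) + (2) + 2·(0) + (1) + (2) = 4
  T: (-2) + (-2) + 2·(0) + (-1) + (0) = -5
  Θ: (0) + (0) + 2·(2) + (0) + (0) = 4
So the dimensions are [M² L⁴ T⁻⁵ Θ⁴].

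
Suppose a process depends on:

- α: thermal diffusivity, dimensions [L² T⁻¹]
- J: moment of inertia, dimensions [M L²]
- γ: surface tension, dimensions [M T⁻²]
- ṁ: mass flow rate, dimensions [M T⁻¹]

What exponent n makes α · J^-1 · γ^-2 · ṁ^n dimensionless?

3

Balance the M exponent: (1)·n from ṁ, plus (0) − (1) − 2·(1) = -3 from the rest, must sum to zero.
n − 3 = 0, so n = 3.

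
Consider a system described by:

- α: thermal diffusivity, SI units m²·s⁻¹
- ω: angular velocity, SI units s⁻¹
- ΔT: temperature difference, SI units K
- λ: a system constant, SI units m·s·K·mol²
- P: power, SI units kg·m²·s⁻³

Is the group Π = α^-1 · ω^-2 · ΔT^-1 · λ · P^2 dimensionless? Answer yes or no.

no

Sum the exponent of each base dimension across the product:
  M: −[α]_M − 2·[ω]_M − [ΔT]_M + [λ]_M + 2·[P]_M = −(0) − 2·(0) − (0) + (0) + 2·(1) = 2
  L: −[α]_L − 2·[ω]_L − [ΔT]_L + [λ]_L + 2·[P]_L = −(2) − 2·(0) − (0) + (1) + 2·(2) = 3
  T: −[α]_T − 2·[ω]_T − [ΔT]_T + [λ]_T + 2·[P]_T = −(-1) − 2·(-1) − (0) + (1) + 2·(-3) = -2
  Θ: −[α]_Θ − 2·[ω]_Θ − [ΔT]_Θ + [λ]_Θ + 2·[P]_Θ = −(0) − 2·(0) − (1) + (1) + 2·(0) = 0
  N: −[α]_N − 2·[ω]_N − [ΔT]_N + [λ]_N + 2·[P]_N = −(0) − 2·(0) − (0) + (2) + 2·(0) = 2
Net dimensions [M² L³ T⁻² N²] ≠ [1] — not dimensionless.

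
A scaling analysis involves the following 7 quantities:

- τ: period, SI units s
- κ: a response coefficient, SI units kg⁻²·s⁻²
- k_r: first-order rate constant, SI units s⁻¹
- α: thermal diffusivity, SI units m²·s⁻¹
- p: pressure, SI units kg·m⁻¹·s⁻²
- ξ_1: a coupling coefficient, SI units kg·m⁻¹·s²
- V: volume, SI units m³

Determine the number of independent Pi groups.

There are 7 variables and 3 base dimensions (M, L, T).
The dimension matrix has rank 3.
Independent dimensionless groups: 7 − 3 = 4.

4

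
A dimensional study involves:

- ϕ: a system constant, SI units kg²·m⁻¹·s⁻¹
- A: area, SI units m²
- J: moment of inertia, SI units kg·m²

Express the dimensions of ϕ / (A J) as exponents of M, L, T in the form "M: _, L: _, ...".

M: 1, L: -5, T: -1

Collect each base-dimension exponent across the product:
  M: (2) − (0) − (1) = 1
  L: (-1) − (2) − (2) = -5
  T: (-1) − (0) − (0) = -1
So the dimensions are [M L⁻⁵ T⁻¹].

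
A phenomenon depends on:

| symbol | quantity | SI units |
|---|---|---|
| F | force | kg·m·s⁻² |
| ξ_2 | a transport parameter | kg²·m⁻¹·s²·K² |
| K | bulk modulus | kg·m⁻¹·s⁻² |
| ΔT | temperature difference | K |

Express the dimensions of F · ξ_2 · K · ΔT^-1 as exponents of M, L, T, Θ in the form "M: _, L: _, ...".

M: 4, L: -1, T: -2, Θ: 1

Collect each base-dimension exponent across the product:
  M: (1) + (2) + (1) − (0) = 4
  L: (1) + (-1) + (-1) − (0) = -1
  T: (-2) + (2) + (-2) − (0) = -2
  Θ: (0) + (2) + (0) − (1) = 1
So the dimensions are [M⁴ L⁻¹ T⁻² Θ].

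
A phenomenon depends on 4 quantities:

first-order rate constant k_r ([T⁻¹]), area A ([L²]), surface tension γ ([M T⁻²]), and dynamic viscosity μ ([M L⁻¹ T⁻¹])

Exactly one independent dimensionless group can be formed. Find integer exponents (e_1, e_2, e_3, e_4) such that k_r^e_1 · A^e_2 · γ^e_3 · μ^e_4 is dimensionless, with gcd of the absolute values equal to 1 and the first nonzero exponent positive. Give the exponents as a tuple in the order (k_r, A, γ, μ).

(2, 1, -2, 2)

M: e_1·(0) + e_2·(0) + e_3·(1) + e_4·(1) = 0
L: e_1·(0) + e_2·(2) + e_3·(0) + e_4·(-1) = 0
T: e_1·(-1) + e_2·(0) + e_3·(-2) + e_4·(-1) = 0
Solving this homogeneous linear system for the smallest-integer solution (first nonzero entry positive) gives (2, 1, -2, 2).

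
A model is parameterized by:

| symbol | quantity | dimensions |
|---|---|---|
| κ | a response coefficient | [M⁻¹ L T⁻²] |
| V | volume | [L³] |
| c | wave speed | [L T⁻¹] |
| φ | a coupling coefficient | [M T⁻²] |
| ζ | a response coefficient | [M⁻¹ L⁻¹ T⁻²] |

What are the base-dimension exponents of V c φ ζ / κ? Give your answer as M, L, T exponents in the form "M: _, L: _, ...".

Collect each base-dimension exponent across the product:
  M: −(-1) + (0) + (0) + (1) + (-1) = 1
  L: −(1) + (3) + (1) + (0) + (-1) = 2
  T: −(-2) + (0) + (-1) + (-2) + (-2) = -3
So the dimensions are [M L² T⁻³].

M: 1, L: 2, T: -3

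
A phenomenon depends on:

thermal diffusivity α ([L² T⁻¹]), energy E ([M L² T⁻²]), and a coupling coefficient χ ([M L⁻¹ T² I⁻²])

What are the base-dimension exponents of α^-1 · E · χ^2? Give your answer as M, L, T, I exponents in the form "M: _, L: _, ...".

M: 3, L: -2, T: 3, I: -4

Collect each base-dimension exponent across the product:
  M: −(0) + (1) + 2·(1) = 3
  L: −(2) + (2) + 2·(-1) = -2
  T: −(-1) + (-2) + 2·(2) = 3
  I: −(0) + (0) + 2·(-2) = -4
So the dimensions are [M³ L⁻² T³ I⁻⁴].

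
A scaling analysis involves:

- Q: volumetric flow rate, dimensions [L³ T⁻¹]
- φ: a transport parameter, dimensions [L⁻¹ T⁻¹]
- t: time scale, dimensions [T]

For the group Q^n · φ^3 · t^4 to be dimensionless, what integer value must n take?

Balance the L exponent: (3)·n from Q, plus 3·(-1) + 4·(0) = -3 from the rest, must sum to zero.
3n − 3 = 0, so n = 1.

1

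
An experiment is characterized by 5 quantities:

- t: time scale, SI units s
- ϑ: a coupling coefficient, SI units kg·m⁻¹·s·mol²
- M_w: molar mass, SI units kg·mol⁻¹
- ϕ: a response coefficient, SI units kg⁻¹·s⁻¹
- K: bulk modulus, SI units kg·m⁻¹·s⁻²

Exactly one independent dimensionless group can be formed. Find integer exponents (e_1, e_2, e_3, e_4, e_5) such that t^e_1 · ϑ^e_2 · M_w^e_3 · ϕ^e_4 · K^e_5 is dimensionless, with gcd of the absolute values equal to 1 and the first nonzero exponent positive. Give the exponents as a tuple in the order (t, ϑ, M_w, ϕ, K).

M: e_1·(0) + e_2·(1) + e_3·(1) + e_4·(-1) + e_5·(1) = 0
L: e_1·(0) + e_2·(-1) + e_3·(0) + e_4·(0) + e_5·(-1) = 0
T: e_1·(1) + e_2·(1) + e_3·(0) + e_4·(-1) + e_5·(-2) = 0
N: e_1·(0) + e_2·(2) + e_3·(-1) + e_4·(0) + e_5·(0) = 0
Solving this homogeneous linear system for the smallest-integer solution (first nonzero entry positive) gives (1, -1, -2, -2, 1).

(1, -1, -2, -2, 1)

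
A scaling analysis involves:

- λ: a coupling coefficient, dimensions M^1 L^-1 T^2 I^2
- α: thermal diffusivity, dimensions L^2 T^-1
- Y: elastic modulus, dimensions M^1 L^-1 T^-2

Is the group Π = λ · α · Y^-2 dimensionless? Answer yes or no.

Sum the exponent of each base dimension across the product:
  M: [λ]_M + [α]_M − 2·[Y]_M = (1) + (0) − 2·(1) = -1
  L: [λ]_L + [α]_L − 2·[Y]_L = (-1) + (2) − 2·(-1) = 3
  T: [λ]_T + [α]_T − 2·[Y]_T = (2) + (-1) − 2·(-2) = 5
  I: [λ]_I + [α]_I − 2·[Y]_I = (2) + (0) − 2·(0) = 2
Net dimensions [M⁻¹ L³ T⁵ I²] ≠ [1] — not dimensionless.

no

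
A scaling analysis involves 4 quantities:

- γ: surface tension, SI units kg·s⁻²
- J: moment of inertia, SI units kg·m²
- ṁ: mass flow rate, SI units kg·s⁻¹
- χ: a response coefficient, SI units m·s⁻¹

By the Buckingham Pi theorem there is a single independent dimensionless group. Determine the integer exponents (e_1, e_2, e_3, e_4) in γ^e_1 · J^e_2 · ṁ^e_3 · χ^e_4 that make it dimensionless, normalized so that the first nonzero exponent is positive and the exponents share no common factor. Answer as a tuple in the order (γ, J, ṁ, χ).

(3, 1, -4, -2)

M: e_1·(1) + e_2·(1) + e_3·(1) + e_4·(0) = 0
L: e_1·(0) + e_2·(2) + e_3·(0) + e_4·(1) = 0
T: e_1·(-2) + e_2·(0) + e_3·(-1) + e_4·(-1) = 0
Solving this homogeneous linear system for the smallest-integer solution (first nonzero entry positive) gives (3, 1, -4, -2).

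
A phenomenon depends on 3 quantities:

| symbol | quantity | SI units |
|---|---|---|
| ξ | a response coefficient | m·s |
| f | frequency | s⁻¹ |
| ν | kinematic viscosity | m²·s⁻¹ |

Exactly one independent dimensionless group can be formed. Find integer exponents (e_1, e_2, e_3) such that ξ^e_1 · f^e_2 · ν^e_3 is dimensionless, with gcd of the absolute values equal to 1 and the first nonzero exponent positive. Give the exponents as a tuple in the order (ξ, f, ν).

L: e_1·(1) + e_2·(0) + e_3·(2) = 0
T: e_1·(1) + e_2·(-1) + e_3·(-1) = 0
Solving this homogeneous linear system for the smallest-integer solution (first nonzero entry positive) gives (2, 3, -1).

(2, 3, -1)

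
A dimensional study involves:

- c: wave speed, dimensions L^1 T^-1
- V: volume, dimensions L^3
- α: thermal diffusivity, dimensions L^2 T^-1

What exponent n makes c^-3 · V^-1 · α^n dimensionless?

Balance the L exponent: (2)·n from α, plus −3·(1) − (3) = -6 from the rest, must sum to zero.
2n − 6 = 0, so n = 3.

3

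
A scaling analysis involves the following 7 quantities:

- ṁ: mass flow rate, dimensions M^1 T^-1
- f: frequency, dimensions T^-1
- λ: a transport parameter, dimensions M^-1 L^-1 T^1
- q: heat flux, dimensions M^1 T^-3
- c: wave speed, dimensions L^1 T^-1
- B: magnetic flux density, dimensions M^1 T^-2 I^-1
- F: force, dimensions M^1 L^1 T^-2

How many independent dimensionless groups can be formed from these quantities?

There are 7 variables and 4 base dimensions (M, L, T, I).
The dimension matrix has rank 4.
Independent dimensionless groups: 7 − 4 = 3.

3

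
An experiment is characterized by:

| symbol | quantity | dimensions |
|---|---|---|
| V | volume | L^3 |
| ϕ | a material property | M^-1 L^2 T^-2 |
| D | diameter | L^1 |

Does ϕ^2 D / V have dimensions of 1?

no

Sum the exponent of each base dimension across the product:
  M: −[V]_M + 2·[ϕ]_M + [D]_M = −(0) + 2·(-1) + (0) = -2
  L: −[V]_L + 2·[ϕ]_L + [D]_L = −(3) + 2·(2) + (1) = 2
  T: −[V]_T + 2·[ϕ]_T + [D]_T = −(0) + 2·(-2) + (0) = -4
Net dimensions [M⁻² L² T⁻⁴] ≠ [1] — not dimensionless.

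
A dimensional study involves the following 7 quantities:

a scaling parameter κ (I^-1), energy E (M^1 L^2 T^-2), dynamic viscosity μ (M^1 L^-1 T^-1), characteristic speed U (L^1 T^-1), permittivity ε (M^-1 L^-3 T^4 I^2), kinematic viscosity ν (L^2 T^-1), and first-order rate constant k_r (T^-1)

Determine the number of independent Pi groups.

There are 7 variables and 4 base dimensions (M, L, T, I).
The dimension matrix has rank 4.
Independent dimensionless groups: 7 − 4 = 3.

3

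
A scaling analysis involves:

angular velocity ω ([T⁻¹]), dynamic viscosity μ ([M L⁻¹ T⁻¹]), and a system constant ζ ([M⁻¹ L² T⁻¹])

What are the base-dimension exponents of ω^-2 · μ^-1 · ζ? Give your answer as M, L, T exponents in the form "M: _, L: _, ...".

Collect each base-dimension exponent across the product:
  M: −2·(0) − (1) + (-1) = -2
  L: −2·(0) − (-1) + (2) = 3
  T: −2·(-1) − (-1) + (-1) = 2
So the dimensions are [M⁻² L³ T²].

M: -2, L: 3, T: 2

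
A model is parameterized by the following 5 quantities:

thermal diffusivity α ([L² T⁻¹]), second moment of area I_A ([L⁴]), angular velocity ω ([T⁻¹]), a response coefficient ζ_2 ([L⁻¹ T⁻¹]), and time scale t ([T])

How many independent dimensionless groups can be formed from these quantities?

3

There are 5 variables and 2 base dimensions (L, T).
The dimension matrix has rank 2.
Independent dimensionless groups: 5 − 2 = 3.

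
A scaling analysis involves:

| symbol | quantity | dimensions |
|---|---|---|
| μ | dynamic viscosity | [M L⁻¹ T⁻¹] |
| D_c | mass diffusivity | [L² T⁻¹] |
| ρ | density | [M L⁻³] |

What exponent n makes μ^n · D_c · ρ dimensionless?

Balance the M exponent: (1)·n from μ, plus (0) + (1) = 1 from the rest, must sum to zero.
n + 1 = 0, so n = -1.

-1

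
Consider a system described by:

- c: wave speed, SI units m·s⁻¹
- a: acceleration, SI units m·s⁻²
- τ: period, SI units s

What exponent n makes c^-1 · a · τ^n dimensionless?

Balance the T exponent: (1)·n from τ, plus −(-1) + (-2) = -1 from the rest, must sum to zero.
n − 1 = 0, so n = 1.

1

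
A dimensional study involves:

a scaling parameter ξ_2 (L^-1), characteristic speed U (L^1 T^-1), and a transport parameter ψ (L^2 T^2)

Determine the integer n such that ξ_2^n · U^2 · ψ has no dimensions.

4

Balance the L exponent: (-1)·n from ξ_2, plus 2·(1) + (2) = 4 from the rest, must sum to zero.
−n + 4 = 0, so n = 4.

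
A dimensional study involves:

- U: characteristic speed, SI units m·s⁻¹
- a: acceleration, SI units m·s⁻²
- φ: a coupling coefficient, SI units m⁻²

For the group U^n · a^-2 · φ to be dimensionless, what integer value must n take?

Balance the L exponent: (1)·n from U, plus −2·(1) + (-2) = -4 from the rest, must sum to zero.
n − 4 = 0, so n = 4.

4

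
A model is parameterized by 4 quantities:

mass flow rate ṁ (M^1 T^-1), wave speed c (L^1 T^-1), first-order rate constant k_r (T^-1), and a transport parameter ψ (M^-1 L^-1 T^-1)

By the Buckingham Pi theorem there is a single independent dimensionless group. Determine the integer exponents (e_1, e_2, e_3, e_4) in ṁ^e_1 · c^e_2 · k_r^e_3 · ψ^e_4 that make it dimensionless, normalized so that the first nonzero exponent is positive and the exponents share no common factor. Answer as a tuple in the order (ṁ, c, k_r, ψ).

M: e_1·(1) + e_2·(0) + e_3·(0) + e_4·(-1) = 0
L: e_1·(0) + e_2·(1) + e_3·(0) + e_4·(-1) = 0
T: e_1·(-1) + e_2·(-1) + e_3·(-1) + e_4·(-1) = 0
Solving this homogeneous linear system for the smallest-integer solution (first nonzero entry positive) gives (1, 1, -3, 1).

(1, 1, -3, 1)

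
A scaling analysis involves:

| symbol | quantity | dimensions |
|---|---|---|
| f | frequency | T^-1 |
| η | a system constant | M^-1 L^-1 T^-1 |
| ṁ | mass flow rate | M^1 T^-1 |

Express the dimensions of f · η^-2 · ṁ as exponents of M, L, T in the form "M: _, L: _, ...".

Collect each base-dimension exponent across the product:
  M: (0) − 2·(-1) + (1) = 3
  L: (0) − 2·(-1) + (0) = 2
  T: (-1) − 2·(-1) + (-1) = 0
So the dimensions are [M³ L²].

M: 3, L: 2, T: 0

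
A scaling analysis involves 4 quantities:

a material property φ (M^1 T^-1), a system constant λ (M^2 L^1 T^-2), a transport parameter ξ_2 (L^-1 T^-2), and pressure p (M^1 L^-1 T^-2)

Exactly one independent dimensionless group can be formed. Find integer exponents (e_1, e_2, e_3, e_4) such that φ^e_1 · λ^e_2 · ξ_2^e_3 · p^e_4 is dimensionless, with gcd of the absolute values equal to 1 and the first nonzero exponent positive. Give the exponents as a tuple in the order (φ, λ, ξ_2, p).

M: e_1·(1) + e_2·(2) + e_3·(0) + e_4·(1) = 0
L: e_1·(0) + e_2·(1) + e_3·(-1) + e_4·(-1) = 0
T: e_1·(-1) + e_2·(-2) + e_3·(-2) + e_4·(-2) = 0
Solving this homogeneous linear system for the smallest-integer solution (first nonzero entry positive) gives (4, -1, 1, -2).

(4, -1, 1, -2)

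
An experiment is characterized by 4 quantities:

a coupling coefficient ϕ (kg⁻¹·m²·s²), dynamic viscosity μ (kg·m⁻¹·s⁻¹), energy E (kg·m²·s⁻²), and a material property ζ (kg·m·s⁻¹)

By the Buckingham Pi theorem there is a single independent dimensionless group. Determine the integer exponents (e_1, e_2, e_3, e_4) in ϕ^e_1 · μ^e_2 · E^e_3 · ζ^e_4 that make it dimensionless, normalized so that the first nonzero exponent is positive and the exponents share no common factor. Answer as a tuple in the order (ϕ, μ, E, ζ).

(1, 2, 1, -2)

M: e_1·(-1) + e_2·(1) + e_3·(1) + e_4·(1) = 0
L: e_1·(2) + e_2·(-1) + e_3·(2) + e_4·(1) = 0
T: e_1·(2) + e_2·(-1) + e_3·(-2) + e_4·(-1) = 0
Solving this homogeneous linear system for the smallest-integer solution (first nonzero entry positive) gives (1, 2, 1, -2).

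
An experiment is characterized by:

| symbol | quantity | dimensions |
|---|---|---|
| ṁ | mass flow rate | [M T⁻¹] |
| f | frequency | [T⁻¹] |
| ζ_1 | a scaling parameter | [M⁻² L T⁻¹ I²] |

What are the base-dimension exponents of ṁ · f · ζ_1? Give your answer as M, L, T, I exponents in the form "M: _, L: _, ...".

Collect each base-dimension exponent across the product:
  M: (1) + (0) + (-2) = -1
  L: (0) + (0) + (1) = 1
  T: (-1) + (-1) + (-1) = -3
  I: (0) + (0) + (2) = 2
So the dimensions are [M⁻¹ L T⁻³ I²].

M: -1, L: 1, T: -3, I: 2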